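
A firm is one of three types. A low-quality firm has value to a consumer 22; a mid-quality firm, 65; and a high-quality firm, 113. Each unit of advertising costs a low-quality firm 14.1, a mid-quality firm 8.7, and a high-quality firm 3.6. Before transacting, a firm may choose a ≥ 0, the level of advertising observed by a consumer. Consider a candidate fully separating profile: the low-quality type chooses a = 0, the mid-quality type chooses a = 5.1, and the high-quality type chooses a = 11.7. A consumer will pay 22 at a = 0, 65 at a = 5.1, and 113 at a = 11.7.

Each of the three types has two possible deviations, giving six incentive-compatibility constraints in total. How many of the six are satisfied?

5

Mid-quality (own payoff 65 − 8.7×5.1 = 20.63): to a=0 gives 22 → profitable ✗; to a=11.7 gives 113 − 8.7×11.7 = 11.21 → no gain ✓.
High-quality (own payoff 113 − 3.6×11.7 = 70.88): to a=0 gives 22 → no gain ✓; to a=5.1 gives 65 − 3.6×5.1 = 46.64 → no gain ✓.
Low-quality (own payoff 22): to a=5.1 gives 65 − 14.1×5.1 = -6.91 → no gain ✓; to a=11.7 gives 113 − 14.1×11.7 = -51.97 → no gain ✓.
5 of the 6 constraints hold; not an equilibrium.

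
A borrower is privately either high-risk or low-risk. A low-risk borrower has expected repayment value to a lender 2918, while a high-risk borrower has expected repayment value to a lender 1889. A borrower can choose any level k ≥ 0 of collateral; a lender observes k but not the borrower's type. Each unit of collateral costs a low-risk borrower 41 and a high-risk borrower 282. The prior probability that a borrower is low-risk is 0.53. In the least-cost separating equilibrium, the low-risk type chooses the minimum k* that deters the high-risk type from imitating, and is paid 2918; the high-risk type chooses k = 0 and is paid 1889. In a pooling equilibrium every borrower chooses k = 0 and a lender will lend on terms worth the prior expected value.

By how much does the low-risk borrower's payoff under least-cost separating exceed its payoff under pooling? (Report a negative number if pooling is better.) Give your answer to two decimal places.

334.02

Least-cost separating signal: k* solves 1889 = 2918 − 282·k*, so k* = (2918 − 1889)/282 ≈ 3.6489.
Low-risk type's separating payoff: 2918 − 41 × k* = 2918 − 41 × (2918 − 1889)/282 = 2918 − 42189/282 ≈ 2768.3936.
Pooling payoff: 0.53 × 2918 + 0.47 × 1889 = 2434.37.
Difference: 2768.3936 − 2434.37 = 334.0236, i.e. 334.02 to two decimal places.
The low-risk type prefers to separate.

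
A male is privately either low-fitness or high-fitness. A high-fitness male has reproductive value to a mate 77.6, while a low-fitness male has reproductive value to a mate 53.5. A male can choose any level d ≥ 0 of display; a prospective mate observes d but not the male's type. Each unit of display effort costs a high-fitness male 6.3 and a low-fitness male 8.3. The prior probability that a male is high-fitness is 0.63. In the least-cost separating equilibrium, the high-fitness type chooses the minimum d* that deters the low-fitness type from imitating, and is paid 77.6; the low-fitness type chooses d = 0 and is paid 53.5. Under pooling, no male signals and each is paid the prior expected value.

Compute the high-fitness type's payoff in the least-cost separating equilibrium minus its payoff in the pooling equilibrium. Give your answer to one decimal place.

-9.4

Least-cost separating signal: d* solves 53.5 = 77.6 − 8.3·d*, so d* = (77.6 − 53.5)/8.3 ≈ 2.9036.
High-fitness type's separating payoff: 77.6 − 6.3 × d* = 77.6 − 6.3 × (77.6 − 53.5)/8.3 = 77.6 − 151.83/8.3 ≈ 59.307.
Pooling payoff: 0.63 × 77.6 + 0.37 × 53.5 = 68.683.
Difference: 59.307 − 68.683 = -9.376, i.e. -9.4 to one decimal place.
The high-fitness type would prefer the pooling outcome.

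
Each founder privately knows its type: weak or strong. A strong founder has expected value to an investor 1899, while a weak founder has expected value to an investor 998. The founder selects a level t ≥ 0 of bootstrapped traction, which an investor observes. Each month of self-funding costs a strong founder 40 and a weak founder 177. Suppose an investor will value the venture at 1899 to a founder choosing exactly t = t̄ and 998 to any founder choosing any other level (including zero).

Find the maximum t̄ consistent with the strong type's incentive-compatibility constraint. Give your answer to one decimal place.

22.5

Choosing t̄ yields the strong type 1899 − 40·t̄; choosing zero yields 998.
The strong type is indifferent at 1899 − 40·t̄ = 998, i.e. t̄ = (1899 − 998) / 40 ≈ 22.5.
For any t̄ above 22.5 the strong type would rather pool at zero, so separation collapses.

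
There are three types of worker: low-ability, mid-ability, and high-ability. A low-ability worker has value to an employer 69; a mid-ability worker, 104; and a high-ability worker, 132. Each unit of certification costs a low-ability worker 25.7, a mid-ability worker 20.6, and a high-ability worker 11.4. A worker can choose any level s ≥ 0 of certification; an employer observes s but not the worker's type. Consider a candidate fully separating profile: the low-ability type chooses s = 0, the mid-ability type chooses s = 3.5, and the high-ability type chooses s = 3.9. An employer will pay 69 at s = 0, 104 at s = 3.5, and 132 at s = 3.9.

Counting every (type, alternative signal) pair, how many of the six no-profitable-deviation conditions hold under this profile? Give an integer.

4

High-ability (own payoff 132 − 11.4×3.9 = 87.54): to s=0 gives 69 → no gain ✓; to s=3.5 gives 104 − 11.4×3.5 = 64.1 → no gain ✓.
Mid-ability (own payoff 104 − 20.6×3.5 = 31.9): to s=0 gives 69 → profitable ✗; to s=3.9 gives 132 − 20.6×3.9 = 51.66 → profitable ✗.
Low-ability (own payoff 69): to s=3.5 gives 104 − 25.7×3.5 = 14.05 → no gain ✓; to s=3.9 gives 132 − 25.7×3.9 = 31.77 → no gain ✓.
4 of the 6 constraints hold; not an equilibrium.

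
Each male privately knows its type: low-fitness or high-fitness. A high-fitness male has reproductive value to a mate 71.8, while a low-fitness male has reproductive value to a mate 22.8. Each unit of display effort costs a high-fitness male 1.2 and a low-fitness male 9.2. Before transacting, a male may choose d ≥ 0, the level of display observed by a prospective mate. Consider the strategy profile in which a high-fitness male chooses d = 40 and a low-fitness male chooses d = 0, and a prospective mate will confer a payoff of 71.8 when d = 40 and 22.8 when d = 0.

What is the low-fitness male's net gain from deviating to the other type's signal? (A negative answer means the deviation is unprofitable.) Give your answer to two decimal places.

Playing d = 0 the low-fitness male receives 22.8.
Deviating to d = 40 brings payment 71.8 at cost 9.2 × 40 = 368, netting -296.2.
Gain from deviating: -296.2 − 22.8 = -319.00.
The gain is negative, so the low-fitness type's incentive-compatibility constraint is satisfied.

-319.00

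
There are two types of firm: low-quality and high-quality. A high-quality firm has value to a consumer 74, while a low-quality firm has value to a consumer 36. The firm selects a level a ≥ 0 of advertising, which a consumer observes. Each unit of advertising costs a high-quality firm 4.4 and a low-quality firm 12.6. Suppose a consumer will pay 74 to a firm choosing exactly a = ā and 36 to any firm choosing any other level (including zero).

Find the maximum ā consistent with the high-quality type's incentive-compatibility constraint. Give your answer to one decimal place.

8.6

Choosing ā yields the high-quality type 74 − 4.4·ā; choosing zero yields 36.
The high-quality type is indifferent at 74 − 4.4·ā = 36, i.e. ā = (74 − 36) / 4.4 ≈ 8.6.
For any ā above 8.6 the high-quality type would rather pool at zero, so separation collapses.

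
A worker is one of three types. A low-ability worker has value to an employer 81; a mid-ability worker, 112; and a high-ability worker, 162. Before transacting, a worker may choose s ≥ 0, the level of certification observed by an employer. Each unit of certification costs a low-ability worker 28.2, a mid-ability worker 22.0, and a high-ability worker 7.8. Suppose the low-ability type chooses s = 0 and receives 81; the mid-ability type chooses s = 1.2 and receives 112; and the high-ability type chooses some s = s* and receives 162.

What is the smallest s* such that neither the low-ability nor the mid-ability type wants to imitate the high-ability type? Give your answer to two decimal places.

Mid-ability type (on-path payoff 112 − 22.0×1.2 = 85.6) won't mimic when 85.6 ≥ 162 − 22.0·s*, i.e. s* ≥ 3.47.
Low-ability type (on-path payoff 81) won't mimic when 81 ≥ 162 − 28.2·s*, i.e. s* ≥ 2.87.
Both must hold, so s* = max(2.87, 3.47) = 3.47. The mid-ability type's constraint binds.

3.47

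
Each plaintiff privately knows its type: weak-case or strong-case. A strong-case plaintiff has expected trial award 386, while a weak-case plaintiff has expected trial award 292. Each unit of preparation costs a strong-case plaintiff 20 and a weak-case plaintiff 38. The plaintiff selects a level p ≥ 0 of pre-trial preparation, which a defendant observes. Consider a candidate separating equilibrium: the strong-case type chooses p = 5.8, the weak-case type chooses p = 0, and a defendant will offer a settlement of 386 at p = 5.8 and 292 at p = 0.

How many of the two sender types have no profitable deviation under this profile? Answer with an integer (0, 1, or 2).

1

Weak-case type: stay at 0 → 292; mimic → 386 − 38 × 5.8 = 165.6. IC holds (292 ≥ 165.6).
Strong-case type: signal → 386 − 20 × 5.8 = 270; deviate to 0 → 292. IC fails (270 < 292).
1 of 2 constraints hold, so this profile is not an equilibrium.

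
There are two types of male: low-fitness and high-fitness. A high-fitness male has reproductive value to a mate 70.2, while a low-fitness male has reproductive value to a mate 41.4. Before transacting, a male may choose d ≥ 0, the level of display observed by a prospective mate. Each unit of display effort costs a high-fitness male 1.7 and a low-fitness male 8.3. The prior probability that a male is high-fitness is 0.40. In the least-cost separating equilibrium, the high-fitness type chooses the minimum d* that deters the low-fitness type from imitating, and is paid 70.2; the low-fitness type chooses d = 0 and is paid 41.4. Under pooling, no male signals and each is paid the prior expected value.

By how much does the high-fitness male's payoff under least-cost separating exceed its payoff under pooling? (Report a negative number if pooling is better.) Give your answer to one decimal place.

Least-cost separating signal: d* solves 41.4 = 70.2 − 8.3·d*, so d* = (70.2 − 41.4)/8.3 ≈ 3.4699.
High-fitness type's separating payoff: 70.2 − 1.7 × d* = 70.2 − 1.7 × (70.2 − 41.4)/8.3 = 70.2 − 48.96/8.3 ≈ 64.301.
Pooling payoff: 0.40 × 70.2 + 0.60 × 41.4 = 52.92.
Difference: 64.301 − 52.92 = 11.381, i.e. 11.4 to one decimal place.
The high-fitness type prefers to separate.

11.4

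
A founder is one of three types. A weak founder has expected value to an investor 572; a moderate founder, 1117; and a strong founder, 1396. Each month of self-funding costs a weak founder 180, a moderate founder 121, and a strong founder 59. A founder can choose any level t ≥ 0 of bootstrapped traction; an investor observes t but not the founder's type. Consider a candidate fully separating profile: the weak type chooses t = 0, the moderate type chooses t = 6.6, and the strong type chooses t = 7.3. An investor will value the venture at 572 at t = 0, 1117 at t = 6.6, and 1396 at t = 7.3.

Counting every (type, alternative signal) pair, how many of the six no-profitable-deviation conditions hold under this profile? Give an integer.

Moderate (own payoff 1117 − 121×6.6 = 318.4): to t=0 gives 572 → profitable ✗; to t=7.3 gives 1396 − 121×7.3 = 512.7 → profitable ✗.
Strong (own payoff 1396 − 59×7.3 = 965.3): to t=0 gives 572 → no gain ✓; to t=6.6 gives 1117 − 59×6.6 = 727.6 → no gain ✓.
Weak (own payoff 572): to t=6.6 gives 1117 − 180×6.6 = -71 → no gain ✓; to t=7.3 gives 1396 − 180×7.3 = 82 → no gain ✓.
4 of the 6 constraints hold; not an equilibrium.

4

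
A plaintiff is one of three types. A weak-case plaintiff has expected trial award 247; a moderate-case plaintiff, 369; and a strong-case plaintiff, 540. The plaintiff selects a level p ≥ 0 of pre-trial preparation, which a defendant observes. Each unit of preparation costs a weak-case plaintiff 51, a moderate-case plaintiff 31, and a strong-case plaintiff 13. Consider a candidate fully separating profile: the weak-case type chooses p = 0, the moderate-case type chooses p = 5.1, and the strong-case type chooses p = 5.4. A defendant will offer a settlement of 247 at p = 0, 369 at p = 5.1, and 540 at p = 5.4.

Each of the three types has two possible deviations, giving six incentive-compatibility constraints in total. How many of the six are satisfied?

Moderate-case (own payoff 369 − 31×5.1 = 210.9): to p=0 gives 247 → profitable ✗; to p=5.4 gives 540 − 31×5.4 = 372.6 → profitable ✗.
Weak-case (own payoff 247): to p=5.1 gives 369 − 51×5.1 = 108.9 → no gain ✓; to p=5.4 gives 540 − 51×5.4 = 264.6 → profitable ✗.
Strong-case (own payoff 540 − 13×5.4 = 469.8): to p=0 gives 247 → no gain ✓; to p=5.1 gives 369 − 13×5.1 = 302.7 → no gain ✓.
3 of the 6 constraints hold; not an equilibrium.

3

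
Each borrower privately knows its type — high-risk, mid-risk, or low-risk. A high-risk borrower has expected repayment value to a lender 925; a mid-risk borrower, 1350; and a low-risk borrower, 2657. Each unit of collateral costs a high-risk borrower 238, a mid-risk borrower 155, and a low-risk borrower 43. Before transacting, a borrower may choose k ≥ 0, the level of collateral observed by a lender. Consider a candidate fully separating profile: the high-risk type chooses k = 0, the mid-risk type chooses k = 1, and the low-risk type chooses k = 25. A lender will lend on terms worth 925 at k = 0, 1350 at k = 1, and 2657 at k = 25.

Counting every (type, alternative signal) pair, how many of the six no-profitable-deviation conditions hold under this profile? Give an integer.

High-risk (own payoff 925): to k=1 gives 1350 − 238×1 = 1112 → profitable ✗; to k=25 gives 2657 − 238×25 = -3293 → no gain ✓.
Low-risk (own payoff 2657 − 43×25 = 1582): to k=0 gives 925 → no gain ✓; to k=1 gives 1350 − 43×1 = 1307 → no gain ✓.
Mid-risk (own payoff 1350 − 155×1 = 1195): to k=0 gives 925 → no gain ✓; to k=25 gives 2657 − 155×25 = -1218 → no gain ✓.
5 of the 6 constraints hold; not an equilibrium.

5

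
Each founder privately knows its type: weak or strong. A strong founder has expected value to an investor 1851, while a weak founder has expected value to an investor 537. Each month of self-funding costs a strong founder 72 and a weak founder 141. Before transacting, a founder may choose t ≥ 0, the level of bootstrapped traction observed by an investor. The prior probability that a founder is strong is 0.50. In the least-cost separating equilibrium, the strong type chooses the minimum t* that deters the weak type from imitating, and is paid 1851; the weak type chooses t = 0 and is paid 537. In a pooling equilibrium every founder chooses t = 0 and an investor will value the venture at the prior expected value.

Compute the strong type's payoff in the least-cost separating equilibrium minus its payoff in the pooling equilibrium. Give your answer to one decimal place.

-14.0

Least-cost separating signal: t* solves 537 = 1851 − 141·t*, so t* = (1851 − 537)/141 ≈ 9.3191.
Strong type's separating payoff: 1851 − 72 × t* = 1851 − 72 × (1851 − 537)/141 = 1851 − 94608/141 ≈ 1180.021.
Pooling payoff: 0.50 × 1851 + 0.50 × 537 = 1194.
Difference: 1180.021 − 1194 = -13.979, i.e. -14.0 to one decimal place.
The strong type would prefer the pooling outcome.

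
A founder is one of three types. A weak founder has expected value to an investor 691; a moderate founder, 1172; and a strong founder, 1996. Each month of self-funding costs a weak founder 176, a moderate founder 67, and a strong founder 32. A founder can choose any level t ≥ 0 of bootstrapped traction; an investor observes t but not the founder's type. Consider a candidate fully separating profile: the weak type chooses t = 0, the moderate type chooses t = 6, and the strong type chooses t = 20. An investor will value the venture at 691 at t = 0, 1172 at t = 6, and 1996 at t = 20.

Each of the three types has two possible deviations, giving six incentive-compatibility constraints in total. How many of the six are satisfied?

6

Strong (own payoff 1996 − 32×20 = 1356): to t=0 gives 691 → no gain ✓; to t=6 gives 1172 − 32×6 = 980 → no gain ✓.
Weak (own payoff 691): to t=6 gives 1172 − 176×6 = 116 → no gain ✓; to t=20 gives 1996 − 176×20 = -1524 → no gain ✓.
Moderate (own payoff 1172 − 67×6 = 770): to t=0 gives 691 → no gain ✓; to t=20 gives 1996 − 67×20 = 656 → no gain ✓.
6 of the 6 constraints hold; this profile is a separating equilibrium.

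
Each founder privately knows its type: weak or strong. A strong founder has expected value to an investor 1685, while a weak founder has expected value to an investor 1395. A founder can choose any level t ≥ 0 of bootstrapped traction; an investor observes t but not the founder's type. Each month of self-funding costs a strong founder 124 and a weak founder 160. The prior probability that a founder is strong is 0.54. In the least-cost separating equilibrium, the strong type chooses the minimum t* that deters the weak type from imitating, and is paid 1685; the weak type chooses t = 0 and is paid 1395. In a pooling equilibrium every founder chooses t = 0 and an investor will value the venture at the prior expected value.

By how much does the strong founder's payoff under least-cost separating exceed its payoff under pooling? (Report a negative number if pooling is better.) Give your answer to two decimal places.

-91.35

Least-cost separating signal: t* solves 1395 = 1685 − 160·t*, so t* = (1685 − 1395)/160 = 1.8125.
Strong type's separating payoff: 1685 − 124 × t* = 1685 − 124 × (1685 − 1395)/160 = 1685 − 35960/160 = 1460.25.
Pooling payoff: 0.54 × 1685 + 0.46 × 1395 = 1551.6.
Difference: 1460.25 − 1551.6 = -91.35.
The strong type would prefer the pooling outcome.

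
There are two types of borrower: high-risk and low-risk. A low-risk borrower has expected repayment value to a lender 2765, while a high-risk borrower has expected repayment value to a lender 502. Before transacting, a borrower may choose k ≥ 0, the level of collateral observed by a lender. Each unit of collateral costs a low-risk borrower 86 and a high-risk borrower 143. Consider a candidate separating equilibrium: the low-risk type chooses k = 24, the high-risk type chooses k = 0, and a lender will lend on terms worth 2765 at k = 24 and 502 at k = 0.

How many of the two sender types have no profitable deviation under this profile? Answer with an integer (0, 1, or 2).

High-risk type: stay at 0 → 502; mimic → 2765 − 143 × 24 = -667. IC holds (502 ≥ -667).
Low-risk type: signal → 2765 − 86 × 24 = 701; deviate to 0 → 502. IC holds (701 ≥ 502).
2 of 2 constraints hold, so this is a separating equilibrium.

2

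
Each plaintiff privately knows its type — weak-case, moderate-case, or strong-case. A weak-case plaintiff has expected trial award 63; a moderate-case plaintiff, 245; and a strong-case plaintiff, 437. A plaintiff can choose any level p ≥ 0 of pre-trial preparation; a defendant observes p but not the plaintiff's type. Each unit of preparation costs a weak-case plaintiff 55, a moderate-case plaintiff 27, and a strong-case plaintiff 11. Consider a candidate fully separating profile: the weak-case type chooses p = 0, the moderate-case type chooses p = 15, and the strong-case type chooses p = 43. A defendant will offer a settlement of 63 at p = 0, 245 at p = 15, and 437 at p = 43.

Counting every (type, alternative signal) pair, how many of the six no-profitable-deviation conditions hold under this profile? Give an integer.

Strong-case (own payoff 437 − 11×43 = -36): to p=0 gives 63 → profitable ✗; to p=15 gives 245 − 11×15 = 80 → profitable ✗.
Weak-case (own payoff 63): to p=15 gives 245 − 55×15 = -580 → no gain ✓; to p=43 gives 437 − 55×43 = -1928 → no gain ✓.
Moderate-case (own payoff 245 − 27×15 = -160): to p=0 gives 63 → profitable ✗; to p=43 gives 437 − 27×43 = -724 → no gain ✓.
3 of the 6 constraints hold; not an equilibrium.

3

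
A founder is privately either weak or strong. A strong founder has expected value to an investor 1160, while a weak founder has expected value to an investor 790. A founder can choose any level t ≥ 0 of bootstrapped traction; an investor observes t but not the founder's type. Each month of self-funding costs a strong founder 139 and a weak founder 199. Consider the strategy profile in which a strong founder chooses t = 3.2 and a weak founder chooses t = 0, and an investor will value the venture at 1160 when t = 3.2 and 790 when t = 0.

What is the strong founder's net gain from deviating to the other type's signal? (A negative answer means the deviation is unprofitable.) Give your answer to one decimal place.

74.8

Playing t = 3.2 the strong founder receives 1160 − 139 × 3.2 = 715.2.
Deviating to t = 0 yields 790 instead.
Gain from deviating: 790 − 715.2 = 74.8.
The gain is positive, so the strong type's incentive-compatibility constraint is violated — this profile is not a separating equilibrium.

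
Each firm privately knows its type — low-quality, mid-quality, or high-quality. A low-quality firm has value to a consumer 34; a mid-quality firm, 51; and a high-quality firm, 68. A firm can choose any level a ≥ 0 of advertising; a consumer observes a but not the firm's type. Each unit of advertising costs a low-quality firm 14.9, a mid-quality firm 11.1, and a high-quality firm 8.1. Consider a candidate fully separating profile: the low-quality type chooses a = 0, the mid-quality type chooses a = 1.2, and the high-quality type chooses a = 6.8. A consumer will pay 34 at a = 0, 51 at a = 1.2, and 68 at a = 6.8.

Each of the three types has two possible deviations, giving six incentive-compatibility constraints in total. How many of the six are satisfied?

Low-quality (own payoff 34): to a=1.2 gives 51 − 14.9×1.2 = 33.12 → no gain ✓; to a=6.8 gives 68 − 14.9×6.8 = -33.32 → no gain ✓.
Mid-quality (own payoff 51 − 11.1×1.2 = 37.68): to a=0 gives 34 → no gain ✓; to a=6.8 gives 68 − 11.1×6.8 = -7.48 → no gain ✓.
High-quality (own payoff 68 − 8.1×6.8 = 12.92): to a=0 gives 34 → profitable ✗; to a=1.2 gives 51 − 8.1×1.2 = 41.28 → profitable ✗.
4 of the 6 constraints hold; not an equilibrium.

4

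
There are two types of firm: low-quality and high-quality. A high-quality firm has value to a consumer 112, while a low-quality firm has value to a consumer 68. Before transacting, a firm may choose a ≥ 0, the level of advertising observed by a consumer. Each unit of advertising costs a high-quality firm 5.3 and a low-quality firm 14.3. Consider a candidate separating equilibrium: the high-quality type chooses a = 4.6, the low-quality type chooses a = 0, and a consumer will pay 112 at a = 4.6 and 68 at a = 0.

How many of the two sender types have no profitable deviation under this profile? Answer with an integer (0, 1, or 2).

2

Low-quality type: stay at 0 → 68; mimic → 112 − 14.3 × 4.6 = 46.22. IC holds (68 ≥ 46.22).
High-quality type: signal → 112 − 5.3 × 4.6 = 87.62; deviate to 0 → 68. IC holds (87.62 ≥ 68).
2 of 2 constraints hold, so this is a separating equilibrium.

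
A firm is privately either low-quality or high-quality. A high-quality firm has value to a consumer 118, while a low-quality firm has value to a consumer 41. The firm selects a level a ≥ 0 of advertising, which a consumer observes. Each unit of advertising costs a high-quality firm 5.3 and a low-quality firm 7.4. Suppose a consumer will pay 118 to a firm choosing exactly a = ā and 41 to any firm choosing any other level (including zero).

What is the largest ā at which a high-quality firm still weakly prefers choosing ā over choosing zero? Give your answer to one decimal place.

14.5

Choosing ā yields the high-quality type 118 − 5.3·ā; choosing zero yields 41.
The high-quality type is indifferent at 118 − 5.3·ā = 41, i.e. ā = (118 − 41) / 5.3 ≈ 14.5.
For any ā above 14.5 the high-quality type would rather pool at zero, so separation collapses.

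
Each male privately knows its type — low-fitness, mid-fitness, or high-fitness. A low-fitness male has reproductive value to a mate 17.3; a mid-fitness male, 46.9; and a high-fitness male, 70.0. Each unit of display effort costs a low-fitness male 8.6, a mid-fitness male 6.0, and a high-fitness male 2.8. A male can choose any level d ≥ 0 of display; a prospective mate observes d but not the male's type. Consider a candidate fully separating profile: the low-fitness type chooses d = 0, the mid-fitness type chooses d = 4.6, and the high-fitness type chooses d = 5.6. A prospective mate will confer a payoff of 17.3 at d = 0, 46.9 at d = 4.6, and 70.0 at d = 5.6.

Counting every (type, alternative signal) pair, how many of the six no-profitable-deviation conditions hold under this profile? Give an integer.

High-fitness (own payoff 70.0 − 2.8×5.6 = 54.32): to d=0 gives 17.3 → no gain ✓; to d=4.6 gives 46.9 − 2.8×4.6 = 34.02 → no gain ✓.
Low-fitness (own payoff 17.3): to d=4.6 gives 46.9 − 8.6×4.6 = 7.34 → no gain ✓; to d=5.6 gives 70.0 − 8.6×5.6 = 21.84 → profitable ✗.
Mid-fitness (own payoff 46.9 − 6.0×4.6 = 19.3): to d=0 gives 17.3 → no gain ✓; to d=5.6 gives 70.0 − 6.0×5.6 = 36.4 → profitable ✗.
4 of the 6 constraints hold; not an equilibrium.

4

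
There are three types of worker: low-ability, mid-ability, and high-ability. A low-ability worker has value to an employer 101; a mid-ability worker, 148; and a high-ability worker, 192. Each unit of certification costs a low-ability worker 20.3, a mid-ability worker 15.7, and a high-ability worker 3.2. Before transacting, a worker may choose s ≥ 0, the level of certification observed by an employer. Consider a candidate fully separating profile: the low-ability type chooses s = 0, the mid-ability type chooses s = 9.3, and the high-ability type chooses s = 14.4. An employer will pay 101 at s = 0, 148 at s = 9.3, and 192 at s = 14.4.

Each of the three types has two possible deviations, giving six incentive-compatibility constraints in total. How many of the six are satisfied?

Low-ability (own payoff 101): to s=9.3 gives 148 − 20.3×9.3 = -40.79 → no gain ✓; to s=14.4 gives 192 − 20.3×14.4 = -100.32 → no gain ✓.
Mid-ability (own payoff 148 − 15.7×9.3 = 1.99): to s=0 gives 101 → profitable ✗; to s=14.4 gives 192 − 15.7×14.4 = -34.08 → no gain ✓.
High-ability (own payoff 192 − 3.2×14.4 = 145.92): to s=0 gives 101 → no gain ✓; to s=9.3 gives 148 − 3.2×9.3 = 118.24 → no gain ✓.
5 of the 6 constraints hold; not an equilibrium.

5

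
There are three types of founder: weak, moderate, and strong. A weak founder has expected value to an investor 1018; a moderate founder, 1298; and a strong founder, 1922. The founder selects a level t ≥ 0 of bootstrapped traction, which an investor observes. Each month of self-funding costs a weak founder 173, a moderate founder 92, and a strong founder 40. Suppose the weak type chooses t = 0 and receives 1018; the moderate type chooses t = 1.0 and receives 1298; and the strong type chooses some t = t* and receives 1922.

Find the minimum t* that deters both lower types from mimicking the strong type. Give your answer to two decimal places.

7.78

Moderate type (on-path payoff 1298 − 92×1.0 = 1206) won't mimic when 1206 ≥ 1922 − 92·t*, i.e. t* ≥ 7.78.
Weak type (on-path payoff 1018) won't mimic when 1018 ≥ 1922 − 173·t*, i.e. t* ≥ 5.23.
Both must hold, so t* = max(5.23, 7.78) = 7.78. The moderate type's constraint binds.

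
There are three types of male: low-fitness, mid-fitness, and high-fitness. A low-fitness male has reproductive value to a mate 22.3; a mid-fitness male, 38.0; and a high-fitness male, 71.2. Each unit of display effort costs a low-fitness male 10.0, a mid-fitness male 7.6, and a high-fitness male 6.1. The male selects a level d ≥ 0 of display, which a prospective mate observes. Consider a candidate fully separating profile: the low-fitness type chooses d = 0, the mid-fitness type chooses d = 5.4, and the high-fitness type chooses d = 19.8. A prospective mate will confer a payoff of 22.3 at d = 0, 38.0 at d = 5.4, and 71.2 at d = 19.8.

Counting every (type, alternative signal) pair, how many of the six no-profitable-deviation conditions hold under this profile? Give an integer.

3

High-fitness (own payoff 71.2 − 6.1×19.8 = -49.58): to d=0 gives 22.3 → profitable ✗; to d=5.4 gives 38.0 − 6.1×5.4 = 5.06 → profitable ✗.
Mid-fitness (own payoff 38.0 − 7.6×5.4 = -3.04): to d=0 gives 22.3 → profitable ✗; to d=19.8 gives 71.2 − 7.6×19.8 = -79.28 → no gain ✓.
Low-fitness (own payoff 22.3): to d=5.4 gives 38.0 − 10.0×5.4 = -16 → no gain ✓; to d=19.8 gives 71.2 − 10.0×19.8 = -126.8 → no gain ✓.
3 of the 6 constraints hold; not an equilibrium.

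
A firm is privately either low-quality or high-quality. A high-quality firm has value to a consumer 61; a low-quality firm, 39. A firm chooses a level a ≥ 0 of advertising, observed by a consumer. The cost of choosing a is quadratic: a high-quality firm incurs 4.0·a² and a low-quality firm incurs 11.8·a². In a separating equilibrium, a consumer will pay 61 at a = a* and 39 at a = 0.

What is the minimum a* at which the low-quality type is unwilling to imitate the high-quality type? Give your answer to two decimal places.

The low-quality type at a = 0 receives 39; imitating at a* yields 61 − 11.8·a*².
Indifference: 39 = 61 − 11.8·a*², so a*² = (61 − 39) / 11.8 ≈ 1.8644.
a* = √1.8644 ≈ 1.37.

1.37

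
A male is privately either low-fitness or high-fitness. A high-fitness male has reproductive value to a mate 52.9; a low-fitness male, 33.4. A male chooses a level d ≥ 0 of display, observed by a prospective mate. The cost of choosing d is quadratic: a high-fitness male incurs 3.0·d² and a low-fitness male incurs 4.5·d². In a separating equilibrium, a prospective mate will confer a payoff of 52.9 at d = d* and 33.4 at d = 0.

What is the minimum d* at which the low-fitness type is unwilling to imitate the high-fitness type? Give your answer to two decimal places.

The low-fitness type at d = 0 receives 33.4; imitating at d* yields 52.9 − 4.5·d*².
Indifference: 33.4 = 52.9 − 4.5·d*², so d*² = (52.9 − 33.4) / 4.5 ≈ 4.3333.
d* = √4.3333 ≈ 2.08.

2.08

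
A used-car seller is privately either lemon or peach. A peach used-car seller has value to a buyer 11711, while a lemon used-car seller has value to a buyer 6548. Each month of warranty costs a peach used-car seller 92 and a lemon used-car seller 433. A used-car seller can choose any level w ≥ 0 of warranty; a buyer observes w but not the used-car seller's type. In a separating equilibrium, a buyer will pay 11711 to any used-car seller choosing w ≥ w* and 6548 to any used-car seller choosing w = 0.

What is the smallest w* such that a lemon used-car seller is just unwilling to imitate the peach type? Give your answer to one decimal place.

11.9

A lemon used-car seller choosing w = 0 receives 6548.
Imitating at w* instead would pay 11711 at cost 433·w*, netting 11711 − 433·w*.
Indifference: 6548 = 11711 − 433·w*, so w* = (11711 − 6548) / 433 ≈ 11.9.
This is the lemon type's binding incentive-compatibility constraint; any w ≥ 11.9 sustains separation on that side.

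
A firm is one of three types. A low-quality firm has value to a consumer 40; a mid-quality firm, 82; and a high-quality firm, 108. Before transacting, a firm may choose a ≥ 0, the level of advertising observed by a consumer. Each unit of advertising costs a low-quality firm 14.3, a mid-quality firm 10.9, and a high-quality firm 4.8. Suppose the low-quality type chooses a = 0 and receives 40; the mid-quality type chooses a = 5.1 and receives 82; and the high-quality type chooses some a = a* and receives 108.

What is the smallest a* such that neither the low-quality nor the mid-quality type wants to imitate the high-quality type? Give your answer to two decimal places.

Mid-quality type (on-path payoff 82 − 10.9×5.1 = 26.41) won't mimic when 26.41 ≥ 108 − 10.9·a*, i.e. a* ≥ 7.49.
Low-quality type (on-path payoff 40) won't mimic when 40 ≥ 108 − 14.3·a*, i.e. a* ≥ 4.76.
Both must hold, so a* = max(4.76, 7.49) = 7.49. The mid-quality type's constraint binds.

7.49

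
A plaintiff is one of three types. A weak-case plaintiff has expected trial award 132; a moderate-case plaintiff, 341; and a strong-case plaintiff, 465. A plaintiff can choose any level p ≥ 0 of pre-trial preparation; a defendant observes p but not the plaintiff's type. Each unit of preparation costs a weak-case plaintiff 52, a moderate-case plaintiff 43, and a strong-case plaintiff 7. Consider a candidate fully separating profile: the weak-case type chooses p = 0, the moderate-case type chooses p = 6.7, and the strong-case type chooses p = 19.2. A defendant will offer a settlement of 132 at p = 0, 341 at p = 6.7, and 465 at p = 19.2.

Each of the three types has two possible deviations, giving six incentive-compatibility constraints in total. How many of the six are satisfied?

5

Moderate-case (own payoff 341 − 43×6.7 = 52.9): to p=0 gives 132 → profitable ✗; to p=19.2 gives 465 − 43×19.2 = -360.6 → no gain ✓.
Weak-case (own payoff 132): to p=6.7 gives 341 − 52×6.7 = -7.4 → no gain ✓; to p=19.2 gives 465 − 52×19.2 = -533.4 → no gain ✓.
Strong-case (own payoff 465 − 7×19.2 = 330.6): to p=0 gives 132 → no gain ✓; to p=6.7 gives 341 − 7×6.7 = 294.1 → no gain ✓.
5 of the 6 constraints hold; not an equilibrium.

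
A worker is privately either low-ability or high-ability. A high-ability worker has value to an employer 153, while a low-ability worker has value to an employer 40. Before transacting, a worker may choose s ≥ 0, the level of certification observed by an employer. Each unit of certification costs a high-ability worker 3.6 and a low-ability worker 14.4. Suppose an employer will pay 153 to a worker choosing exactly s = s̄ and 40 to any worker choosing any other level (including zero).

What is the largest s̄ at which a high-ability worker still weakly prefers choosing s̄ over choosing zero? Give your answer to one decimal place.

Choosing s̄ yields the high-ability type 153 − 3.6·s̄; choosing zero yields 40.
The high-ability type is indifferent at 153 − 3.6·s̄ = 40, i.e. s̄ = (153 − 40) / 3.6 ≈ 31.4.
For any s̄ above 31.4 the high-ability type would rather pool at zero, so separation collapses.

31.4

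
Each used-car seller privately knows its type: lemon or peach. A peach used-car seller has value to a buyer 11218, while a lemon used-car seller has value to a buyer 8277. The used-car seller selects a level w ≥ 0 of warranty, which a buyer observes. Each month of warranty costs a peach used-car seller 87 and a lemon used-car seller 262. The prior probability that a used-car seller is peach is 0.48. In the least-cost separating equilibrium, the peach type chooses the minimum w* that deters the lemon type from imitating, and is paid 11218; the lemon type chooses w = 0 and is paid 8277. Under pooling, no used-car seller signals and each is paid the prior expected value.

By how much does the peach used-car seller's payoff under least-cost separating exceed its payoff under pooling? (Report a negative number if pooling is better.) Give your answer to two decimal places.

Least-cost separating signal: w* solves 8277 = 11218 − 262·w*, so w* = (11218 − 8277)/262 ≈ 11.2252.
Peach type's separating payoff: 11218 − 87 × w* = 11218 − 87 × (11218 − 8277)/262 = 11218 − 255867/262 ≈ 10241.4084.
Pooling payoff: 0.48 × 11218 + 0.52 × 8277 = 9688.68.
Difference: 10241.4084 − 9688.68 = 552.7284, i.e. 552.73 to two decimal places.
The peach type prefers to separate.

552.73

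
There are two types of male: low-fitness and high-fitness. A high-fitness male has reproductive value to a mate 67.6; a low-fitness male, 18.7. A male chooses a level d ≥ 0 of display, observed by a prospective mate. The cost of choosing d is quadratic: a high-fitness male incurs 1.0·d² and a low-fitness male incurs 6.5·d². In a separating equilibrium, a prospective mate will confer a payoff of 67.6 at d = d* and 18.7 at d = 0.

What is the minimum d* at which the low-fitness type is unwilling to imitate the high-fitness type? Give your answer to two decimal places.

The low-fitness type at d = 0 receives 18.7; imitating at d* yields 67.6 − 6.5·d*².
Indifference: 18.7 = 67.6 − 6.5·d*², so d*² = (67.6 − 18.7) / 6.5 ≈ 7.5231.
d* = √7.5231 ≈ 2.74.

2.74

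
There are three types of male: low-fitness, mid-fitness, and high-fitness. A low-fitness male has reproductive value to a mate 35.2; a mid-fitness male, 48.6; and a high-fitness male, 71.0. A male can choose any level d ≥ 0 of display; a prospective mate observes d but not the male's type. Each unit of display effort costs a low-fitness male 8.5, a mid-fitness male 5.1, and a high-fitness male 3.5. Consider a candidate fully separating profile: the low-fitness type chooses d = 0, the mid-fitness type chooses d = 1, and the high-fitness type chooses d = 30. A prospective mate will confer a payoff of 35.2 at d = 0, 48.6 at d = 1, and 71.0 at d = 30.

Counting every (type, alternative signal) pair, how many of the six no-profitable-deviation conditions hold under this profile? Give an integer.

High-fitness (own payoff 71.0 − 3.5×30 = -34): to d=0 gives 35.2 → profitable ✗; to d=1 gives 48.6 − 3.5×1 = 45.1 → profitable ✗.
Mid-fitness (own payoff 48.6 − 5.1×1 = 43.5): to d=0 gives 35.2 → no gain ✓; to d=30 gives 71.0 − 5.1×30 = -82 → no gain ✓.
Low-fitness (own payoff 35.2): to d=1 gives 48.6 − 8.5×1 = 40.1 → profitable ✗; to d=30 gives 71.0 − 8.5×30 = -184 → no gain ✓.
3 of the 6 constraints hold; not an equilibrium.

3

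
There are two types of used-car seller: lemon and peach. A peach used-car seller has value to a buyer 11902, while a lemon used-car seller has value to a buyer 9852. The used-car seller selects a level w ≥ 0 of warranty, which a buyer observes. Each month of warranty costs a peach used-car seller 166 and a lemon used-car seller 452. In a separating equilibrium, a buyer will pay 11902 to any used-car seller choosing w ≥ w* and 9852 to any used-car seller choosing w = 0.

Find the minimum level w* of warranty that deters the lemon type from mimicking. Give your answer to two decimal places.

A lemon used-car seller choosing w = 0 receives 9852.
Imitating at w* instead would pay 11902 at cost 452·w*, netting 11902 − 452·w*.
Indifference: 9852 = 11902 − 452·w*, so w* = (11902 − 9852) / 452 ≈ 4.54.
At w* the lemon type's incentive constraint just binds; the peach type strictly prefers w* since its per-unit cost is lower.

4.54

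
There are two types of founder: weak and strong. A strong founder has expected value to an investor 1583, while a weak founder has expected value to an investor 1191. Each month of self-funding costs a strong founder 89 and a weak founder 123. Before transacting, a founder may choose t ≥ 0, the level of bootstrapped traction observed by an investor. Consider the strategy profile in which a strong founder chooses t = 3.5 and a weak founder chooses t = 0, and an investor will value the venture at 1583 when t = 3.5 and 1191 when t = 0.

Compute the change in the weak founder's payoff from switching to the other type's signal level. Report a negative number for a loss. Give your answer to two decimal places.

Playing t = 0 the weak founder receives 1191.
Deviating to t = 3.5 brings payment 1583 at cost 123 × 3.5 = 430.5, netting 1152.5.
Gain from deviating: 1152.5 − 1191 = -38.50.
The gain is negative, so the weak type's incentive-compatibility constraint is satisfied.

-38.50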